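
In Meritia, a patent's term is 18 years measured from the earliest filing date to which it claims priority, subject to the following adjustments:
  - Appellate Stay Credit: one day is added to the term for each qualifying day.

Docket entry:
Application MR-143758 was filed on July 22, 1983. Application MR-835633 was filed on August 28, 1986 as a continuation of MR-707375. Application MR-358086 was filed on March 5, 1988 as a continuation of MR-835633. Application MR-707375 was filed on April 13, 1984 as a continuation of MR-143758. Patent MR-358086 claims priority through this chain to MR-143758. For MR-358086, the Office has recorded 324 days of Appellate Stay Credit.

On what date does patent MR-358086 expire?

Earliest priority filing: 22 July 1983.
Base term: 22 July 1983 + 18 years → 22 July 2001.
Appellate Stay Credit: +324 days → 11 June 2002.

2002-06-11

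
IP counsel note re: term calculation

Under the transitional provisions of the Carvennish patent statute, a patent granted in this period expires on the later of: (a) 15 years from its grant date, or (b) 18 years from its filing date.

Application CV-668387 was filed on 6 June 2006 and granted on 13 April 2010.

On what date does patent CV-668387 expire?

April 13, 2025

(a) grant + 15 years → 13 April 2025.
(b) filing + 18 years → 6 June 2024.
Later of the two: 13 April 2025.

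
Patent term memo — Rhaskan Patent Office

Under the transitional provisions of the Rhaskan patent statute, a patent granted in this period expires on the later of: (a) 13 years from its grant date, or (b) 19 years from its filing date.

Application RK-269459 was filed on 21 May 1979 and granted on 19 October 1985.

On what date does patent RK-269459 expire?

1998-10-19

(a) grant + 13 years → 19 October 1998.
(b) filing + 19 years → 21 May 1998.
Later of the two: 19 October 1998.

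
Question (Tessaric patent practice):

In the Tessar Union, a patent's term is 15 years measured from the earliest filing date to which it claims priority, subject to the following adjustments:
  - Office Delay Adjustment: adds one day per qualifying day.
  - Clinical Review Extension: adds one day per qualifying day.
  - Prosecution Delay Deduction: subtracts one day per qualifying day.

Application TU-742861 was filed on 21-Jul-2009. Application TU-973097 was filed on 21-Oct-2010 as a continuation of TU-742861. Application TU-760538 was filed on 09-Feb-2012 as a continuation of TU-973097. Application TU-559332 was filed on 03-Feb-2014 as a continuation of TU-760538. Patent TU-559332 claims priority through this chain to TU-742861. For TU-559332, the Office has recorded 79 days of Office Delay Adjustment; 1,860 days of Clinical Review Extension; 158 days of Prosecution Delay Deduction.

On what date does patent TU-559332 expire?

Earliest priority filing: 21 July 2009.
Base term: 21 July 2009 + 15 years → 21 July 2024.
Office Delay Adjustment: +79 days → 8 October 2024.
Clinical Review Extension: +1860 days → 11 November 2029.
Prosecution Delay Deduction: −158 days → 6 June 2029.

June 6, 2029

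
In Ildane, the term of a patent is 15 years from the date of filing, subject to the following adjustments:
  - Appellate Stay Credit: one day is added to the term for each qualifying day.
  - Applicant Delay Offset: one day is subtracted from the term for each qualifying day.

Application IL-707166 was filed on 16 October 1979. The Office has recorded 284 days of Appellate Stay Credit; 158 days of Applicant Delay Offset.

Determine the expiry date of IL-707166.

Base term: filing date + 15 years → 16 October 1994.
Appellate Stay Credit: +284 days → 27 July 1995.
Applicant Delay Offset: −158 days → 19 February 1995.

February 19, 1995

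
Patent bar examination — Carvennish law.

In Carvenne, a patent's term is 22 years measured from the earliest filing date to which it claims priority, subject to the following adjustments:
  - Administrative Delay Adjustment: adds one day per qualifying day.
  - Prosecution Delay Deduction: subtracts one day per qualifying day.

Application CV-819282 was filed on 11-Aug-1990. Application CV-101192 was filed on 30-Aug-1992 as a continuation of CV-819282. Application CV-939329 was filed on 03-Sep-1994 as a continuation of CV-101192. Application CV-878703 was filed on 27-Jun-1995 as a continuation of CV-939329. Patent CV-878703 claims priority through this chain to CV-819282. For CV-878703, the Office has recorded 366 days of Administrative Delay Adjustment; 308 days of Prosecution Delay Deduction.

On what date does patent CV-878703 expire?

Earliest priority filing: 11 August 1990.
Base term: 11 August 1990 + 22 years → 11 August 2012.
Administrative Delay Adjustment: +366 days → 12 August 2013.
Prosecution Delay Deduction: −308 days → 8 October 2012.

2012-10-08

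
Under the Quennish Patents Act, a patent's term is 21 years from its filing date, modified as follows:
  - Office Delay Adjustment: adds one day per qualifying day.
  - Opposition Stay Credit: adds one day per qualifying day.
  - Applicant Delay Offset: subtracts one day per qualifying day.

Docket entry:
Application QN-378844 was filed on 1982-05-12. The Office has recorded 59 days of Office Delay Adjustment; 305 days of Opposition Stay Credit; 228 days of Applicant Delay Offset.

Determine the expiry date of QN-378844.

September 25, 2003

Base term: filing date + 21 years → 12 May 2003.
Office Delay Adjustment: +59 days → 10 July 2003.
Opposition Stay Credit: +305 days → 10 May 2004.
Applicant Delay Offset: −228 days → 25 September 2003.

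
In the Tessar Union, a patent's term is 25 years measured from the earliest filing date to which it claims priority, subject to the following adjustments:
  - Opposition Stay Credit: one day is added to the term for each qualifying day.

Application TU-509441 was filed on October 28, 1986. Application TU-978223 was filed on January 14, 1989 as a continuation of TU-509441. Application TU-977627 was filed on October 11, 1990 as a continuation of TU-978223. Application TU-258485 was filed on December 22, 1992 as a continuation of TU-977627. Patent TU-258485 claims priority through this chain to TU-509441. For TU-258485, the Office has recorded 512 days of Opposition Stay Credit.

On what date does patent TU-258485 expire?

March 23, 2013

Earliest priority filing: 28 October 1986.
Base term: 28 October 1986 + 25 years → 28 October 2011.
Opposition Stay Credit: +512 days → 23 March 2013.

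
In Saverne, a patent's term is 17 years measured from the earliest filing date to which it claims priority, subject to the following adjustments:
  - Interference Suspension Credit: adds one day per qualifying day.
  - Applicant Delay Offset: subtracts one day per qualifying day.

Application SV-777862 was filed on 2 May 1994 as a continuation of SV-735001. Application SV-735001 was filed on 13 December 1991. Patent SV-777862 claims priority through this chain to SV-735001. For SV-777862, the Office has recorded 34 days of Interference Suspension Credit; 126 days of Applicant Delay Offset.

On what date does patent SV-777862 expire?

2008-09-12

Earliest priority filing: 13 December 1991.
Base term: 13 December 1991 + 17 years → 13 December 2008.
Interference Suspension Credit: +34 days → 16 January 2009.
Applicant Delay Offset: −126 days → 12 September 2008.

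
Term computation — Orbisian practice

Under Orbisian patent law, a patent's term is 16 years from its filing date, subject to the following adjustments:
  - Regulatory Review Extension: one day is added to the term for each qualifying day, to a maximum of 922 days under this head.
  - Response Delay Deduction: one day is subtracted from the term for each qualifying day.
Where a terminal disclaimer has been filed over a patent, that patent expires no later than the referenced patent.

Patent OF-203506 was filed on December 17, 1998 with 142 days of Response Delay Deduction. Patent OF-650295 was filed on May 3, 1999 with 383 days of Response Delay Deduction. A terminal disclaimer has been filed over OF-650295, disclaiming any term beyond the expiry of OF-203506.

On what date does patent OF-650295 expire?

April 15, 2014

Natural term of OF-650295:
  Base: filing + 16 years → 3 May 2015.
  Response Delay Deduction: −383 days → 15 April 2014.
Expiry of referenced patent OF-203506:
  Base: filing + 16 years → 17 December 2014.
  Response Delay Deduction: −142 days → 28 July 2014.
Terminal disclaimer: OF-650295 expires on the earlier of 15 April 2014 and 28 July 2014.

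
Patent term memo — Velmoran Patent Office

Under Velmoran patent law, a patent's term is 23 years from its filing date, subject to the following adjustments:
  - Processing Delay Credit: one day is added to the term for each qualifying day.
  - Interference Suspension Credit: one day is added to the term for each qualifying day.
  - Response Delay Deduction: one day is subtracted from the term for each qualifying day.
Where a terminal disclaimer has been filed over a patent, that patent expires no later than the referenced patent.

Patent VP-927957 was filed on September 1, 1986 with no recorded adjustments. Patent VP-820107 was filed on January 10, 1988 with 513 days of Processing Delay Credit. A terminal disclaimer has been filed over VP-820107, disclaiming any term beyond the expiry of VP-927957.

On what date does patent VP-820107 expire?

Natural term of VP-820107:
  Base: filing + 23 years → 10 January 2011.
  Processing Delay Credit: +513 days → 6 June 2012.
Expiry of referenced patent VP-927957:
  Base: filing + 23 years → 1 September 2009.
Terminal disclaimer: VP-820107 expires on the earlier of 6 June 2012 and 1 September 2009.

September 1, 2009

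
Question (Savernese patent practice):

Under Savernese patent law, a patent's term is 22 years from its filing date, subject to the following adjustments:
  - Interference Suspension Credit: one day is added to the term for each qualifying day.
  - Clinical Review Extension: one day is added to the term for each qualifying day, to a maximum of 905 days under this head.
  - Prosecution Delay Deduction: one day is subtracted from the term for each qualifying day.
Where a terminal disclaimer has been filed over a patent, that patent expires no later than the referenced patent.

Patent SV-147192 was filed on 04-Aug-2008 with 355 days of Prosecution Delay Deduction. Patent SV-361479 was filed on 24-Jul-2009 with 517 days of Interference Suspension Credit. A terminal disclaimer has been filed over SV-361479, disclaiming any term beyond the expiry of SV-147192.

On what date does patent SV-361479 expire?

August 14, 2029

Natural term of SV-361479:
  Base: filing + 22 years → 24 July 2031.
  Interference Suspension Credit: +517 days → 22 December 2032.
Expiry of referenced patent SV-147192:
  Base: filing + 22 years → 4 August 2030.
  Prosecution Delay Deduction: −355 days → 14 August 2029.
Terminal disclaimer: SV-361479 expires on the earlier of 22 December 2032 and 14 August 2029.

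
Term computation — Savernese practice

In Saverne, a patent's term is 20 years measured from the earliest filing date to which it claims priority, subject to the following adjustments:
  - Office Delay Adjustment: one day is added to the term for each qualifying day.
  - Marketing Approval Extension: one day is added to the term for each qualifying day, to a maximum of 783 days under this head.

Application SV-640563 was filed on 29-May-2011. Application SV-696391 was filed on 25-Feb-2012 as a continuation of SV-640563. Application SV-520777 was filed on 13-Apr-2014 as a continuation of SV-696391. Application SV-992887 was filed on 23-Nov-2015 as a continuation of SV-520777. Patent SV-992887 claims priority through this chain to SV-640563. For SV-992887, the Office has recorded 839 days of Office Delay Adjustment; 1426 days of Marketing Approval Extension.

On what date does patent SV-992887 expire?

Earliest priority filing: 29 May 2011.
Base term: 29 May 2011 + 20 years → 29 May 2031.
Office Delay Adjustment: +839 days → 14 September 2033.
Marketing Approval Extension: 1426 days claimed exceeds the 783-day cap, so +783 days → 6 November 2035.

2035-11-06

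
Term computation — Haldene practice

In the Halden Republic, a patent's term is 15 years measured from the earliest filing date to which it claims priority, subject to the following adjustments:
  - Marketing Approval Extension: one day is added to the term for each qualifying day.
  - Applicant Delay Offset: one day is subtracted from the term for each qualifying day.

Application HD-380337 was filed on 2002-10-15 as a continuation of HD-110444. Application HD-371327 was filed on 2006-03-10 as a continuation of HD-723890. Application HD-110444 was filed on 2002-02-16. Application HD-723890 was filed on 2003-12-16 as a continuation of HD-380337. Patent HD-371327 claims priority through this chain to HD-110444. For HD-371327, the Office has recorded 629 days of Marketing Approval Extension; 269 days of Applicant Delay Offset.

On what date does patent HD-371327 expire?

2018-02-11

Earliest priority filing: 16 February 2002.
Base term: 16 February 2002 + 15 years → 16 February 2017.
Marketing Approval Extension: +629 days → 7 November 2018.
Applicant Delay Offset: −269 days → 11 February 2018.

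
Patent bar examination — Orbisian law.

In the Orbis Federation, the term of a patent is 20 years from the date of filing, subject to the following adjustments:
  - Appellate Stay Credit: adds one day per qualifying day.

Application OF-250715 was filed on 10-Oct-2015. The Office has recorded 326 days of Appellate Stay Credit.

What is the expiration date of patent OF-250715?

August 31, 2036

Base term: filing date + 20 years → 10 October 2035.
Appellate Stay Credit: +326 days → 31 August 2036.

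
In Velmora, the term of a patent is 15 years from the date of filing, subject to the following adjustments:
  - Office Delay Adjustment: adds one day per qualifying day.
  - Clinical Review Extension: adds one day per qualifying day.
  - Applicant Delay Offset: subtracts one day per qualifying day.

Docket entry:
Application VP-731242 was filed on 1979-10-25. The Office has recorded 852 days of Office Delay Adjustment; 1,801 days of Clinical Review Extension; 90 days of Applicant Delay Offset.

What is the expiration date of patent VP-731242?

Base term: filing date + 15 years → 25 October 1994.
Office Delay Adjustment: +852 days → 23 February 1997.
Clinical Review Extension: +1801 days → 29 January 2002.
Applicant Delay Offset: −90 days → 31 October 2001.

October 31, 2001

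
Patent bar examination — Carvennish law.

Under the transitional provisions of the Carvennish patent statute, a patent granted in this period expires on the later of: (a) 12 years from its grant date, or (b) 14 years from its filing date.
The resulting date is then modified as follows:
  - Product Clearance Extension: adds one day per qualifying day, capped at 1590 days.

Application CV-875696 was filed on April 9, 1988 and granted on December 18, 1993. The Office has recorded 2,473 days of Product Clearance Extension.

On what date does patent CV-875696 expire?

(a) grant + 12 years → 18 December 2005.
(b) filing + 14 years → 9 April 2002.
Later of the two: 18 December 2005.
Product Clearance Extension: 2473 days claimed exceeds the 1590-day cap, so +1590 days → 26 April 2010.

April 26, 2010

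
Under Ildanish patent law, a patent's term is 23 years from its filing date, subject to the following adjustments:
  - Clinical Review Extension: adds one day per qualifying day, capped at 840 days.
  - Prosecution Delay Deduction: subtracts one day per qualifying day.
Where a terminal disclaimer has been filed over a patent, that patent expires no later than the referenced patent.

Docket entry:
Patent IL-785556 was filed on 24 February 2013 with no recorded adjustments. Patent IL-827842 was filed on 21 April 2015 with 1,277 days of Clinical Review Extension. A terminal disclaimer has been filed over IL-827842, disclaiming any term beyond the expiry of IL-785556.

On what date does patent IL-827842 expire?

Natural term of IL-827842:
  Base: filing + 23 years → 21 April 2038.
  Clinical Review Extension: 1277 days claimed exceeds the 840-day cap, so +840 days → 8 August 2040.
Expiry of referenced patent IL-785556:
  Base: filing + 23 years → 24 February 2036.
Terminal disclaimer: IL-827842 expires on the earlier of 8 August 2040 and 24 February 2036.

2036-02-24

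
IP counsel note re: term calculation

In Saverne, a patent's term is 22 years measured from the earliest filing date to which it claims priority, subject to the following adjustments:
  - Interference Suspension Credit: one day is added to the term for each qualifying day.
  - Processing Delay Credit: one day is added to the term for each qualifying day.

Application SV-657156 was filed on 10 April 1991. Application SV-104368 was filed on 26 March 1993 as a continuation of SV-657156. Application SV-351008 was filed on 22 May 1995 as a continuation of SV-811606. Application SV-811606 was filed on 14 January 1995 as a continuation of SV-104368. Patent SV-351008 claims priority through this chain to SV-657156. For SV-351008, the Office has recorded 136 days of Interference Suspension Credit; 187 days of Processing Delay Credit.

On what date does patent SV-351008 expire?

Earliest priority filing: 10 April 1991.
Base term: 10 April 1991 + 22 years → 10 April 2013.
Interference Suspension Credit: +136 days → 24 August 2013.
Processing Delay Credit: +187 days → 27 February 2014.

February 27, 2014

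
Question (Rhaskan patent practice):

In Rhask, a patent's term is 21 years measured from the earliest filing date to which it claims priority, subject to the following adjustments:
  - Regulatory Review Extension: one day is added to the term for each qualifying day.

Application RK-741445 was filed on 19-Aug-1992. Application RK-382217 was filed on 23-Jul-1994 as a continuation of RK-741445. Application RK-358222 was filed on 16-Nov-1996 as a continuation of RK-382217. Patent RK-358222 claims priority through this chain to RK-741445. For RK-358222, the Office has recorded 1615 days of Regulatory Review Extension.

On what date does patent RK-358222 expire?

2018-01-20

Earliest priority filing: 19 August 1992.
Base term: 19 August 1992 + 21 years → 19 August 2013.
Regulatory Review Extension: +1615 days → 20 January 2018.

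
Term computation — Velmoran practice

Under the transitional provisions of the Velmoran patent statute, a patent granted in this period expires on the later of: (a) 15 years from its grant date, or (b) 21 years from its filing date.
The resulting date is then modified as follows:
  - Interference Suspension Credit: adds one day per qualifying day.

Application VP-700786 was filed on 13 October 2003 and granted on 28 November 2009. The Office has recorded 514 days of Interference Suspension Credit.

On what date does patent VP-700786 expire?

(a) grant + 15 years → 28 November 2024.
(b) filing + 21 years → 13 October 2024.
Later of the two: 28 November 2024.
Interference Suspension Credit: +514 days → 26 April 2026.

2026-04-26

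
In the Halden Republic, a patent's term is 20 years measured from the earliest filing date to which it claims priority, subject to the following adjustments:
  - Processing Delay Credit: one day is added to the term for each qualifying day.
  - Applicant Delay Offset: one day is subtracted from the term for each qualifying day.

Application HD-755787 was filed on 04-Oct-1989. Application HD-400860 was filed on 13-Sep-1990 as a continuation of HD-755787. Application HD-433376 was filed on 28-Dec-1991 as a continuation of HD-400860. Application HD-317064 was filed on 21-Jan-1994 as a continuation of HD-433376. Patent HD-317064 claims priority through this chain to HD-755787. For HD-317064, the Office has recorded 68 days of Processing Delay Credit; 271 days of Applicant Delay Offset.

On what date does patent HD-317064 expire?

Earliest priority filing: 4 October 1989.
Base term: 4 October 1989 + 20 years → 4 October 2009.
Processing Delay Credit: +68 days → 11 December 2009.
Applicant Delay Offset: −271 days → 15 March 2009.

March 15, 2009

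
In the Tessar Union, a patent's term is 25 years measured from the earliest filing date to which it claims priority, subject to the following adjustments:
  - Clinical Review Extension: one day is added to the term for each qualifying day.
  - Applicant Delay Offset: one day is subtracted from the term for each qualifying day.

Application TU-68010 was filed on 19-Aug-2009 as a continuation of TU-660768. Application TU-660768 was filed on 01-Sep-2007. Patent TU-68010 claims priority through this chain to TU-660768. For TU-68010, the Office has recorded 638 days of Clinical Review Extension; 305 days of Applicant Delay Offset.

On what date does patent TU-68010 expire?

2033-07-31

Earliest priority filing: 1 September 2007.
Base term: 1 September 2007 + 25 years → 1 September 2032.
Clinical Review Extension: +638 days → 1 June 2034.
Applicant Delay Offset: −305 days → 31 July 2033.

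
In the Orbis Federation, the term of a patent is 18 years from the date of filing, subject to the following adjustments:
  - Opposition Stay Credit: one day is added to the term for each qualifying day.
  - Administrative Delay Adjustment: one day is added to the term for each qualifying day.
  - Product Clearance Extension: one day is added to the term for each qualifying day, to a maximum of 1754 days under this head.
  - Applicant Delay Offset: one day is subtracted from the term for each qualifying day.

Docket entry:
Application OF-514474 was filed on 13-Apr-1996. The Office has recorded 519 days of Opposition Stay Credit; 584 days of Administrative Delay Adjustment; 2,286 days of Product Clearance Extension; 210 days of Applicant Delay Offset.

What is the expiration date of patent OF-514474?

July 12, 2021

Base term: filing date + 18 years → 13 April 2014.
Opposition Stay Credit: +519 days → 14 September 2015.
Administrative Delay Adjustment: +584 days → 20 April 2017.
Product Clearance Extension: 2286 days claimed exceeds the 1754-day cap, so +1754 days → 7 February 2022.
Applicant Delay Offset: −210 days → 12 July 2021.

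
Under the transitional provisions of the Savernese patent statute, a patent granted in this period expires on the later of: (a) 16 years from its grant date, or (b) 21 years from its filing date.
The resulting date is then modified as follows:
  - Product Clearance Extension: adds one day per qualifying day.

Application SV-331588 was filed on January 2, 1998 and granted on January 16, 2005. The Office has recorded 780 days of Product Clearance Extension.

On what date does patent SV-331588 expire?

(a) grant + 16 years → 16 January 2021.
(b) filing + 21 years → 2 January 2019.
Later of the two: 16 January 2021.
Product Clearance Extension: +780 days → 7 March 2023.

2023-03-07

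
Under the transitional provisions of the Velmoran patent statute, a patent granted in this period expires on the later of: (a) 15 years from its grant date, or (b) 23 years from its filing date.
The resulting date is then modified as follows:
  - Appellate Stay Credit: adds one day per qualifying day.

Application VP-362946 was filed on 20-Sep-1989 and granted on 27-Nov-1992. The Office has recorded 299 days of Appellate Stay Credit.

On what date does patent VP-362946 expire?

(a) grant + 15 years → 27 November 2007.
(b) filing + 23 years → 20 September 2012.
Later of the two: 20 September 2012.
Appellate Stay Credit: +299 days → 16 July 2013.

2013-07-16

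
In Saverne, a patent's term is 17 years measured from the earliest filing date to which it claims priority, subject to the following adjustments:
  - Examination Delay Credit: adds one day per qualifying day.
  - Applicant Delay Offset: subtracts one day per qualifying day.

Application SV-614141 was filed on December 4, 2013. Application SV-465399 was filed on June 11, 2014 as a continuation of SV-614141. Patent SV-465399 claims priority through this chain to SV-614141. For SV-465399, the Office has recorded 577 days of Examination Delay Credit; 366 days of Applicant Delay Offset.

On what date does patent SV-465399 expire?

Earliest priority filing: 4 December 2013.
Base term: 4 December 2013 + 17 years → 4 December 2030.
Examination Delay Credit: +577 days → 3 July 2032.
Applicant Delay Offset: −366 days → 3 July 2031.

2031-07-03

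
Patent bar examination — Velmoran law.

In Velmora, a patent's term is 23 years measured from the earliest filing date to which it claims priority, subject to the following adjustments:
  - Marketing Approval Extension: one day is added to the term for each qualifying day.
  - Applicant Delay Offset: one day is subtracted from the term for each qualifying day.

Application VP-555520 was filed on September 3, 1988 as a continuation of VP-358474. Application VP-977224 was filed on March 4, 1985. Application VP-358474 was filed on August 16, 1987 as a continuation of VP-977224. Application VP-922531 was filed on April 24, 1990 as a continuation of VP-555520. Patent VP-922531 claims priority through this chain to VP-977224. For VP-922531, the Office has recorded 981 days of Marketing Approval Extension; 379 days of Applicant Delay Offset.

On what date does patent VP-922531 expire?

Earliest priority filing: 4 March 1985.
Base term: 4 March 1985 + 23 years → 4 March 2008.
Marketing Approval Extension: +981 days → 10 November 2010.
Applicant Delay Offset: −379 days → 27 October 2009.

October 27, 2009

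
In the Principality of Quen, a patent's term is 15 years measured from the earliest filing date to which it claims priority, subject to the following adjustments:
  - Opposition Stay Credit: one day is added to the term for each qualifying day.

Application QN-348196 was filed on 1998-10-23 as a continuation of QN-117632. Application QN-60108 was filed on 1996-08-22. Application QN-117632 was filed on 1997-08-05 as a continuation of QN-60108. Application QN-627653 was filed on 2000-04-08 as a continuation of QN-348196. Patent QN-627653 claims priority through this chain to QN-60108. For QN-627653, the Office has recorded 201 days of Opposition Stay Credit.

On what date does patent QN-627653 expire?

Earliest priority filing: 22 August 1996.
Base term: 22 August 1996 + 15 years → 22 August 2011.
Opposition Stay Credit: +201 days → 10 March 2012.

2012-03-10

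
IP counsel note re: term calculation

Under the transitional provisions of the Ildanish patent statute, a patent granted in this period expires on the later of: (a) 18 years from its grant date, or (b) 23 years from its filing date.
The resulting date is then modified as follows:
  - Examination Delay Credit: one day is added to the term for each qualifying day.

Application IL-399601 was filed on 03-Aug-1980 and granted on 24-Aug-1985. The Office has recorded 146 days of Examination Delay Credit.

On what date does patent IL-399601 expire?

(a) grant + 18 years → 24 August 2003.
(b) filing + 23 years → 3 August 2003.
Later of the two: 24 August 2003.
Examination Delay Credit: +146 days → 17 January 2004.

January 17, 2004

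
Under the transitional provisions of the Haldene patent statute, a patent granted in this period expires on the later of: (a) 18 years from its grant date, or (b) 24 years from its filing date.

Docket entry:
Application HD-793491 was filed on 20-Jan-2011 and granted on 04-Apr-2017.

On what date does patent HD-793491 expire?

(a) grant + 18 years → 4 April 2035.
(b) filing + 24 years → 20 January 2035.
Later of the two: 4 April 2035.

2035-04-04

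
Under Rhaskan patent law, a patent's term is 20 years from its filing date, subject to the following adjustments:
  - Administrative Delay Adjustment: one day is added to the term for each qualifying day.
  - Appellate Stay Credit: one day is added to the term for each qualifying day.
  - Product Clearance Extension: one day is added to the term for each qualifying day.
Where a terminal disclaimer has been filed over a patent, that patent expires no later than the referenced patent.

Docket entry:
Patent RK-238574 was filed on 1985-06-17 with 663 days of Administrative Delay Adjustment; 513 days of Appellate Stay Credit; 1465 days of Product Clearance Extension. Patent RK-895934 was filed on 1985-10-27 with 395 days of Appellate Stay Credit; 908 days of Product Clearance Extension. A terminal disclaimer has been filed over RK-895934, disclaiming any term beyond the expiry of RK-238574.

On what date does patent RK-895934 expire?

Natural term of RK-895934:
  Base: filing + 20 years → 27 October 2005.
  Appellate Stay Credit: +395 days → 26 November 2006.
  Product Clearance Extension: +908 days → 22 May 2009.
Expiry of referenced patent RK-238574:
  Base: filing + 20 years → 17 June 2005.
  Administrative Delay Adjustment: +663 days → 11 April 2007.
  Appellate Stay Credit: +513 days → 5 September 2008.
  Product Clearance Extension: +1465 days → 9 September 2012.
Terminal disclaimer: RK-895934 expires on the earlier of 22 May 2009 and 9 September 2012.

2009-05-22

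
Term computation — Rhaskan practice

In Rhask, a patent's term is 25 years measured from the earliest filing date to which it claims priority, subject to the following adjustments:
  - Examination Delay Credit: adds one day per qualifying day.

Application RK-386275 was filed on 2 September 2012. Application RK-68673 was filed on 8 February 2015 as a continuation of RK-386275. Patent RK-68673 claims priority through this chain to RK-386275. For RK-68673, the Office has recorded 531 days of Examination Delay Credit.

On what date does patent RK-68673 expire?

Earliest priority filing: 2 September 2012.
Base term: 2 September 2012 + 25 years → 2 September 2037.
Examination Delay Credit: +531 days → 15 February 2039.

2039-02-15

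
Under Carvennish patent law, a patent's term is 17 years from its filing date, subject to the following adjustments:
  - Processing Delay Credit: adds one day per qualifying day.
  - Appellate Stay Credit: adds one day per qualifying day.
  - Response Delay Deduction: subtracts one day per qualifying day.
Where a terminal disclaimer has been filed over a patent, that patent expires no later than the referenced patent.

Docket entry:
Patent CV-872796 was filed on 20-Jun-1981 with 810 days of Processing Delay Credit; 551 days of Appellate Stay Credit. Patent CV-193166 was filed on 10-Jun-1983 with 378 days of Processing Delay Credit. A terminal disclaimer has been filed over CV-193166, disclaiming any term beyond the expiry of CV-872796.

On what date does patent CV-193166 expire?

Natural term of CV-193166:
  Base: filing + 17 years → 10 June 2000.
  Processing Delay Credit: +378 days → 23 June 2001.
Expiry of referenced patent CV-872796:
  Base: filing + 17 years → 20 June 1998.
  Processing Delay Credit: +810 days → 7 September 2000.
  Appellate Stay Credit: +551 days → 12 March 2002.
Terminal disclaimer: CV-193166 expires on the earlier of 23 June 2001 and 12 March 2002.

June 23, 2001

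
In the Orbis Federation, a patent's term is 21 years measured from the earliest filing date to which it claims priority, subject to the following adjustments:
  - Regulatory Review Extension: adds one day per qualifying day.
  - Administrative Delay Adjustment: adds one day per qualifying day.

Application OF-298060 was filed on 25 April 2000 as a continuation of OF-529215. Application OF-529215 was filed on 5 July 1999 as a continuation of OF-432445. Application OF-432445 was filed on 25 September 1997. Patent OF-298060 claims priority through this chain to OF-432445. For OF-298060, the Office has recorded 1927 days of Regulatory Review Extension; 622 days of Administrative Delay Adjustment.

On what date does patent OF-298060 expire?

Earliest priority filing: 25 September 1997.
Base term: 25 September 1997 + 21 years → 25 September 2018.
Regulatory Review Extension: +1927 days → 4 January 2024.
Administrative Delay Adjustment: +622 days → 17 September 2025.

September 17, 2025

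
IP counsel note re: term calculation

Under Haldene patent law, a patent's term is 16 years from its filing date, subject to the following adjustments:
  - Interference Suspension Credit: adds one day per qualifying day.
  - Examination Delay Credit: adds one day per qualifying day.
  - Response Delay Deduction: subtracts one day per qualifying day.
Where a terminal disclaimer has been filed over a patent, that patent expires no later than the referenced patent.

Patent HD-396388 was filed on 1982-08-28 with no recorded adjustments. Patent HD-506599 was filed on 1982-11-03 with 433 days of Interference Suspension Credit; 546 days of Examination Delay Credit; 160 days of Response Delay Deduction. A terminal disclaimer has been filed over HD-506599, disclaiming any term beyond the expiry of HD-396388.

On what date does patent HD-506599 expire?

August 28, 1998

Natural term of HD-506599:
  Base: filing + 16 years → 3 November 1998.
  Interference Suspension Credit: +433 days → 10 January 2000.
  Examination Delay Credit: +546 days → 9 July 2001.
  Response Delay Deduction: −160 days → 30 January 2001.
Expiry of referenced patent HD-396388:
  Base: filing + 16 years → 28 August 1998.
Terminal disclaimer: HD-506599 expires on the earlier of 30 January 2001 and 28 August 1998.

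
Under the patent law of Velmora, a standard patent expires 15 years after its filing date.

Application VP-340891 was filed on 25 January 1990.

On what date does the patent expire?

Filing date + 15 years → 25 January 2005.

January 25, 2005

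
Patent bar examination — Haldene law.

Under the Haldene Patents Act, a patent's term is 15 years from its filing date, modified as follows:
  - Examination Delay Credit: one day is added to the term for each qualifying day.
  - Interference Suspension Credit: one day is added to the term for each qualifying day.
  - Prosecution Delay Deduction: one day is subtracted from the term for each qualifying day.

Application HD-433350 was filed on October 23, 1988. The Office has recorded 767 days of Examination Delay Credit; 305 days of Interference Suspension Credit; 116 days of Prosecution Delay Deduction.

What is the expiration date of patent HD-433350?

June 5, 2006

Base term: filing date + 15 years → 23 October 2003.
Examination Delay Credit: +767 days → 28 November 2005.
Interference Suspension Credit: +305 days → 29 September 2006.
Prosecution Delay Deduction: −116 days → 5 June 2006.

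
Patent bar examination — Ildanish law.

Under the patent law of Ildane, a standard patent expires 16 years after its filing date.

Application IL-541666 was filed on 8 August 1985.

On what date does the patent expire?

Filing date + 16 years → 8 August 2001.

2001-08-08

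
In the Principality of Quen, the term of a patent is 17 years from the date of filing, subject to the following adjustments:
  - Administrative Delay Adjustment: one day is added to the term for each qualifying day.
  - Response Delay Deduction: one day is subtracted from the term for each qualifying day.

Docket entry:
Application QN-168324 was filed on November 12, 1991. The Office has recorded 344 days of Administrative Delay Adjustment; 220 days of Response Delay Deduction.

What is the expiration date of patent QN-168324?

Base term: filing date + 17 years → 12 November 2008.
Administrative Delay Adjustment: +344 days → 22 October 2009.
Response Delay Deduction: −220 days → 16 March 2009.

2009-03-16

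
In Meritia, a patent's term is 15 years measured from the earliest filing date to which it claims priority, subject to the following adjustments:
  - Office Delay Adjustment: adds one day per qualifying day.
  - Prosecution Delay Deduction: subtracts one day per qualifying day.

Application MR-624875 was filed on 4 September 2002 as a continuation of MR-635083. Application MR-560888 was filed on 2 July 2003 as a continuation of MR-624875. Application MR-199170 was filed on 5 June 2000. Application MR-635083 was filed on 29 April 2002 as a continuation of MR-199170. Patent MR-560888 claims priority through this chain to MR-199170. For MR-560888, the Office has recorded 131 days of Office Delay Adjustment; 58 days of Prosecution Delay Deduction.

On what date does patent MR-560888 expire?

2015-08-17

Earliest priority filing: 5 June 2000.
Base term: 5 June 2000 + 15 years → 5 June 2015.
Office Delay Adjustment: +131 days → 14 October 2015.
Prosecution Delay Deduction: −58 days → 17 August 2015.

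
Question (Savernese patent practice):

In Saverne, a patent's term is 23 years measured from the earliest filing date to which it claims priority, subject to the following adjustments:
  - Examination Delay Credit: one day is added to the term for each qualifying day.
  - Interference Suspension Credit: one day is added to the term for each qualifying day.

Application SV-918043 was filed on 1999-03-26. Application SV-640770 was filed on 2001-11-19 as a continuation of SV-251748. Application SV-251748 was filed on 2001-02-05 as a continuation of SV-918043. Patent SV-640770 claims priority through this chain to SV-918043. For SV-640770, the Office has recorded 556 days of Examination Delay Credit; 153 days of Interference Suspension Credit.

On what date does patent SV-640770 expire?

Earliest priority filing: 26 March 1999.
Base term: 26 March 1999 + 23 years → 26 March 2022.
Examination Delay Credit: +556 days → 3 October 2023.
Interference Suspension Credit: +153 days → 4 March 2024.

March 4, 2024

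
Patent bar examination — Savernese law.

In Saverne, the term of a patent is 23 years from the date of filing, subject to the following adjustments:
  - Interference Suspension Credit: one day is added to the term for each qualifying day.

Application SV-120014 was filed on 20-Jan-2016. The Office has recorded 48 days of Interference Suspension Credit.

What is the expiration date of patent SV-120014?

2039-03-09

Base term: filing date + 23 years → 20 January 2039.
Interference Suspension Credit: +48 days → 9 March 2039.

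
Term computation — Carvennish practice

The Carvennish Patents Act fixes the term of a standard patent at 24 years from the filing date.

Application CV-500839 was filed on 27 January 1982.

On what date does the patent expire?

2006-01-27

Filing date + 24 years → 27 January 2006.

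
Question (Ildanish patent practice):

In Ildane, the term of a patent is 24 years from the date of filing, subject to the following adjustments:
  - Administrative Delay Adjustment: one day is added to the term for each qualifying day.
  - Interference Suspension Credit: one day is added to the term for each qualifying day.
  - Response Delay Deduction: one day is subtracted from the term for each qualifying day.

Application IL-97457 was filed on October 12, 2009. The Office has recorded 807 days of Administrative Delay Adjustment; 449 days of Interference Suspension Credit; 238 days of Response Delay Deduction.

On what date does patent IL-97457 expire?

July 26, 2036

Base term: filing date + 24 years → 12 October 2033.
Administrative Delay Adjustment: +807 days → 28 December 2035.
Interference Suspension Credit: +449 days → 21 March 2037.
Response Delay Deduction: −238 days → 26 July 2036.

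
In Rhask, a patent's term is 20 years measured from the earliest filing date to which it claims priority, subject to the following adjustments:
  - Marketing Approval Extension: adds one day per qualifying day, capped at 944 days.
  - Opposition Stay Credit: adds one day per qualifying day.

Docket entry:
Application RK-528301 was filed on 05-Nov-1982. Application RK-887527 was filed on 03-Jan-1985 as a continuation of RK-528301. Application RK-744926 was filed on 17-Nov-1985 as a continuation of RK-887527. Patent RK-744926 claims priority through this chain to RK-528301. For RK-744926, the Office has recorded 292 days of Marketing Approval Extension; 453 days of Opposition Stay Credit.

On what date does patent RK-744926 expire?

2004-11-19

Earliest priority filing: 5 November 1982.
Base term: 5 November 1982 + 20 years → 5 November 2002.
Marketing Approval Extension: 292 days (within the 944-day cap) → +292 days → 24 August 2003.
Opposition Stay Credit: +453 days → 19 November 2004.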